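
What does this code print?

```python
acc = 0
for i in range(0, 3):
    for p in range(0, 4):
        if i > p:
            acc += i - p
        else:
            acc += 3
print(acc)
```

i=0,p=0: not 0>0, acc = 0+3 = 3
i=0,p=1: not 0>1, acc = 3+3 = 6
i=0,p=2: not 0>2, acc = 6+3 = 9
i=0,p=3: not 0>3, acc = 9+3 = 12
i=1,p=0: 1>0, acc = 12+1 = 13
i=1,p=1: not 1>1, acc = 13+3 = 16
i=1,p=2: not 1>2, acc = 16+3 = 19
i=1,p=3: not 1>3, acc = 19+3 = 22
i=2,p=0: 2>0, acc = 22+2 = 24
i=2,p=1: 2>1, acc = 24+1 = 25
i=2,p=2: not 2>2, acc = 25+3 = 28
i=2,p=3: not 2>3, acc = 28+3 = 31

31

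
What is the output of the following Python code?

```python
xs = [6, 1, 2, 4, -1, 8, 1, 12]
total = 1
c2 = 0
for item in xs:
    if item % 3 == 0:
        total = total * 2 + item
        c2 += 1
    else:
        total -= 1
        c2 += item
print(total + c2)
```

item=6: %3==0, total = 1*2+6 = 8; c2=1
item=1: not %3==0, total = 8-1 = 7; c2=2
item=2: not %3==0, total = 7-1 = 6; c2=4
item=4: not %3==0, total = 6-1 = 5; c2=8
item=-1: not %3==0, total = 5-1 = 4; c2=7
item=8: not %3==0, total = 4-1 = 3; c2=15
item=1: not %3==0, total = 3-1 = 2; c2=16
item=12: %3==0, total = 2*2+12 = 16; c2=17
total+c2 = 16+17 = 33

33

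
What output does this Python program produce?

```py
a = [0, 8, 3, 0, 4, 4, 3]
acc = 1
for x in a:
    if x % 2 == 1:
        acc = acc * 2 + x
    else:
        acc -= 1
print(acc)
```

-1

x=0: not odd, acc = 1-1 = 0
x=8: not odd, acc = 0-1 = -1
x=3: odd, acc = (-1)*2+3 = 1
x=0: not odd, acc = 1-1 = 0
x=4: not odd, acc = 0-1 = -1
x=4: not odd, acc = (-1)-1 = -2
x=3: odd, acc = (-2)*2+3 = -1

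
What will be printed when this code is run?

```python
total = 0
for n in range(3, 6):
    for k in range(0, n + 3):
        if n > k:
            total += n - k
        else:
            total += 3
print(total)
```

n=3,k=0: 3>0, total = 0+3 = 3
n=3,k=1: 3>1, total = 3+2 = 5
n=3,k=2: 3>2, total = 5+1 = 6
n=3,k=3: not 3>3, total = 6+3 = 9
n=3,k=4: not 3>4, total = 9+3 = 12
n=3,k=5: not 3>5, total = 12+3 = 15
n=4,k=0: 4>0, total = 15+4 = 19
n=4,k=1: 4>1, total = 19+3 = 22
n=4,k=2: 4>2, total = 22+2 = 24
n=4,k=3: 4>3, total = 24+1 = 25
n=4,k=4: not 4>4, total = 25+3 = 28
n=4,k=5: not 4>5, total = 28+3 = 31
n=4,k=6: not 4>6, total = 31+3 = 34
n=5,k=0: 5>0, total = 34+5 = 39
n=5,k=1: 5>1, total = 39+4 = 43
n=5,k=2: 5>2, total = 43+3 = 46
n=5,k=3: 5>3, total = 46+2 = 48
n=5,k=4: 5>4, total = 48+1 = 49
n=5,k=5: not 5>5, total = 49+3 = 52
n=5,k=6: not 5>6, total = 52+3 = 55
n=5,k=7: not 5>7, total = 55+3 = 58

58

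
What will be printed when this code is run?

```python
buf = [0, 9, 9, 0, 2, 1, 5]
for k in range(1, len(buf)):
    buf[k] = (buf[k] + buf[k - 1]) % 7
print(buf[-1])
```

5

k=1: buf[1] = (9+0)%7 = 2 → [0, 2, 9, 0, 2, 1, 5]
k=2: buf[2] = (9+2)%7 = 4 → [0, 2, 4, 0, 2, 1, 5]
k=3: buf[3] = (0+4)%7 = 4 → [0, 2, 4, 4, 2, 1, 5]
k=4: buf[4] = (2+4)%7 = 6 → [0, 2, 4, 4, 6, 1, 5]
k=5: buf[5] = (1+6)%7 = 0 → [0, 2, 4, 4, 6, 0, 5]
k=6: buf[6] = (5+0)%7 = 5 → [0, 2, 4, 4, 6, 0, 5]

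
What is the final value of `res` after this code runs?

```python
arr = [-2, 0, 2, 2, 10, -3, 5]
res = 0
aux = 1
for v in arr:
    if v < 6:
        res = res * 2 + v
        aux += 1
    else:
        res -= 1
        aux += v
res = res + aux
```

-28

v=-2: <6, res = 0*2+(-2) = -2; aux=2
v=0: <6, res = (-2)*2+0 = -4; aux=3
v=2: <6, res = (-4)*2+2 = -6; aux=4
v=2: <6, res = (-6)*2+2 = -10; aux=5
v=10: not <6, res = (-10)-1 = -11; aux=15
v=-3: <6, res = (-11)*2+(-3) = -25; aux=16
v=5: <6, res = (-25)*2+5 = -45; aux=17
res+aux = (-45)+17 = -28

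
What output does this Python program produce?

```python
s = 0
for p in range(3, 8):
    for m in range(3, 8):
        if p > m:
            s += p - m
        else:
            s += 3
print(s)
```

65

p=3,m=3: not 3>3, s = 0+3 = 3
p=3,m=4: not 3>4, s = 3+3 = 6
p=3,m=5: not 3>5, s = 6+3 = 9
p=3,m=6: not 3>6, s = 9+3 = 12
p=3,m=7: not 3>7, s = 12+3 = 15
p=4,m=3: 4>3, s = 15+1 = 16
p=4,m=4: not 4>4, s = 16+3 = 19
p=4,m=5: not 4>5, s = 19+3 = 22
p=4,m=6: not 4>6, s = 22+3 = 25
p=4,m=7: not 4>7, s = 25+3 = 28
p=5,m=3: 5>3, s = 28+2 = 30
p=5,m=4: 5>4, s = 30+1 = 31
p=5,m=5: not 5>5, s = 31+3 = 34
p=5,m=6: not 5>6, s = 34+3 = 37
p=5,m=7: not 5>7, s = 37+3 = 40
p=6,m=3: 6>3, s = 40+3 = 43
p=6,m=4: 6>4, s = 43+2 = 45
p=6,m=5: 6>5, s = 45+1 = 46
p=6,m=6: not 6>6, s = 46+3 = 49
p=6,m=7: not 6>7, s = 49+3 = 52
p=7,m=3: 7>3, s = 52+4 = 56
p=7,m=4: 7>4, s = 56+3 = 59
p=7,m=5: 7>5, s = 59+2 = 61
p=7,m=6: 7>6, s = 61+1 = 62
p=7,m=7: not 7>7, s = 62+3 = 65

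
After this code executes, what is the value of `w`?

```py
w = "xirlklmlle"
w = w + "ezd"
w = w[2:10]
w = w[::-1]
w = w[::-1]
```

'rlklmlle'

+ 'ezd' → 'xirlklmlleezd'
slice [2:10] → 'rlklmlle'
reverse → 'ellmlklr'
reverse → 'rlklmlle'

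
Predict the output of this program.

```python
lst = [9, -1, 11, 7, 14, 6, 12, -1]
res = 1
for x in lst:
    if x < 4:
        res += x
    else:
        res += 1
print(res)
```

5

x=9: not <4, res = 1+1 = 2
x=-1: <4, res = 2+(-1) = 1
x=11: not <4, res = 1+1 = 2
x=7: not <4, res = 2+1 = 3
x=14: not <4, res = 3+1 = 4
x=6: not <4, res = 4+1 = 5
x=12: not <4, res = 5+1 = 6
x=-1: <4, res = 6+(-1) = 5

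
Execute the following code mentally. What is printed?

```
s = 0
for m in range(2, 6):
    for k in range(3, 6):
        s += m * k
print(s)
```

m=2,k=3: s = 0+6 = 6
m=2,k=4: s = 6+8 = 14
m=2,k=5: s = 14+10 = 24
m=3,k=3: s = 24+9 = 33
m=3,k=4: s = 33+12 = 45
m=3,k=5: s = 45+15 = 60
m=4,k=3: s = 60+12 = 72
m=4,k=4: s = 72+16 = 88
m=4,k=5: s = 88+20 = 108
m=5,k=3: s = 108+15 = 123
m=5,k=4: s = 123+20 = 143
m=5,k=5: s = 143+25 = 168

168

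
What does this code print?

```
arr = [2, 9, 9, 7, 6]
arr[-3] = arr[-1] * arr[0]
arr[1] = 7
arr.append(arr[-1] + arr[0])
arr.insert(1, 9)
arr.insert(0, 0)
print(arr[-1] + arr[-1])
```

16

arr[-3] = arr[-1]*arr[0] = 6*2 = 12 → [2, 9, 12, 7, 6]
arr[1] = 7 → [2, 7, 12, 7, 6]
append arr[-1]+arr[0] = 6+2 = 8 → [2, 7, 12, 7, 6, 8]
insert 9 at 1 → [2, 9, 7, 12, 7, 6, 8]
insert 0 at 0 → [0, 2, 9, 7, 12, 7, 6, 8]
arr[-1]+arr[-1] = 8+8 = 16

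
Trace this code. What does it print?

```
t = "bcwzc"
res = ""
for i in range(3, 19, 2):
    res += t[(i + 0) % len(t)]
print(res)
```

zbwcczbw

i=3: add t[3]='z' → 'z'
i=5: add t[0]='b' → 'zb'
i=7: add t[2]='w' → 'zbw'
i=9: add t[4]='c' → 'zbwc'
i=11: add t[1]='c' → 'zbwcc'
i=13: add t[3]='z' → 'zbwccz'
i=15: add t[0]='b' → 'zbwcczb'
i=17: add t[2]='w' → 'zbwcczbw'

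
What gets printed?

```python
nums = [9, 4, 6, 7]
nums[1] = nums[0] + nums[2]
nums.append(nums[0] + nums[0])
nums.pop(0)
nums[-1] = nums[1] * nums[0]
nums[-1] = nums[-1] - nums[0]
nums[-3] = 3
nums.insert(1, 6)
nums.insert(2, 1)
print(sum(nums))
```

nums[1] = nums[0]+nums[2] = 9+6 = 15 → [9, 15, 6, 7]
append nums[0]+nums[0] = 9+9 = 18 → [9, 15, 6, 7, 18]
pop(0) removes 9 → [15, 6, 7, 18]
nums[-1] = nums[1]*nums[0] = 6*15 = 90 → [15, 6, 7, 90]
nums[-1] = nums[-1]-nums[0] = 90-15 = 75 → [15, 6, 7, 75]
nums[-3] = 3 → [15, 3, 7, 75]
insert 6 at 1 → [15, 6, 3, 7, 75]
insert 1 at 2 → [15, 6, 1, 3, 7, 75]
sum = 107

107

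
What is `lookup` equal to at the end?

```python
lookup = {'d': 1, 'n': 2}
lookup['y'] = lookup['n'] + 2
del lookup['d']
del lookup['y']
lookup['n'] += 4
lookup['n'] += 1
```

{'n': 7}

lookup['y'] = lookup['n']+2 = 4 → {'d': 1, 'n': 2, 'y': 4}
del 'd' → {'n': 2, 'y': 4}
del 'y' → {'n': 2}
lookup['n'] = 2+4 = 6 → {'n': 6}
lookup['n'] = 6+1 = 7 → {'n': 7}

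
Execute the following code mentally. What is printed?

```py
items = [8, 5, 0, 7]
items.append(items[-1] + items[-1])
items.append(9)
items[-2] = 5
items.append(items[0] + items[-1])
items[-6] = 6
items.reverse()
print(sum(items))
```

append items[-1]+items[-1] = 7+7 = 14 → [8, 5, 0, 7, 14]
append 9 → [8, 5, 0, 7, 14, 9]
items[-2] = 5 → [8, 5, 0, 7, 5, 9]
append items[0]+items[-1] = 8+9 = 17 → [8, 5, 0, 7, 5, 9, 17]
items[-6] = 6 → [8, 6, 0, 7, 5, 9, 17]
reverse → [17, 9, 5, 7, 0, 6, 8]
sum = 52

52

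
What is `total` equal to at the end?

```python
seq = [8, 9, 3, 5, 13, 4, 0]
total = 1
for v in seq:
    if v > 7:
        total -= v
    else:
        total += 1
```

v=8: >7, total = 1-8 = -7
v=9: >7, total = (-7)-9 = -16
v=3: not >7, total = (-16)+1 = -15
v=5: not >7, total = (-15)+1 = -14
v=13: >7, total = (-14)-13 = -27
v=4: not >7, total = (-27)+1 = -26
v=0: not >7, total = (-26)+1 = -25

-25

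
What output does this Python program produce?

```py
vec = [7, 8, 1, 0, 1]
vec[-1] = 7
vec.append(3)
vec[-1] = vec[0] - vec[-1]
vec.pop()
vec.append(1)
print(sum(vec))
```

24

vec[-1] = 7 → [7, 8, 1, 0, 7]
append 3 → [7, 8, 1, 0, 7, 3]
vec[-1] = vec[0]-vec[-1] = 7-3 = 4 → [7, 8, 1, 0, 7, 4]
pop() removes 4 → [7, 8, 1, 0, 7]
append 1 → [7, 8, 1, 0, 7, 1]
sum = 24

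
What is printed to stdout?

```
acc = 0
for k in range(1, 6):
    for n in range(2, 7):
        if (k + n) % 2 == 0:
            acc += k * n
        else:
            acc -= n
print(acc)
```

92

k=1,n=2: odd sum, acc = 0-2 = -2
k=1,n=3: even sum, acc = (-2)+3 = 1
k=1,n=4: odd sum, acc = 1-4 = -3
k=1,n=5: even sum, acc = (-3)+5 = 2
k=1,n=6: odd sum, acc = 2-6 = -4
k=2,n=2: even sum, acc = (-4)+4 = 0
k=2,n=3: odd sum, acc = 0-3 = -3
k=2,n=4: even sum, acc = (-3)+8 = 5
k=2,n=5: odd sum, acc = 5-5 = 0
k=2,n=6: even sum, acc = 0+12 = 12
k=3,n=2: odd sum, acc = 12-2 = 10
k=3,n=3: even sum, acc = 10+9 = 19
k=3,n=4: odd sum, acc = 19-4 = 15
k=3,n=5: even sum, acc = 15+15 = 30
k=3,n=6: odd sum, acc = 30-6 = 24
k=4,n=2: even sum, acc = 24+8 = 32
k=4,n=3: odd sum, acc = 32-3 = 29
k=4,n=4: even sum, acc = 29+16 = 45
k=4,n=5: odd sum, acc = 45-5 = 40
k=4,n=6: even sum, acc = 40+24 = 64
k=5,n=2: odd sum, acc = 64-2 = 62
k=5,n=3: even sum, acc = 62+15 = 77
k=5,n=4: odd sum, acc = 77-4 = 73
k=5,n=5: even sum, acc = 73+25 = 98
k=5,n=6: odd sum, acc = 98-6 = 92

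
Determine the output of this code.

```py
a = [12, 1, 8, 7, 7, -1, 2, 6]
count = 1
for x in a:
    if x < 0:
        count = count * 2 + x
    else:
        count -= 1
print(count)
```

-11

x=12: not <0, count = 1-1 = 0
x=1: not <0, count = 0-1 = -1
x=8: not <0, count = (-1)-1 = -2
x=7: not <0, count = (-2)-1 = -3
x=7: not <0, count = (-3)-1 = -4
x=-1: <0, count = (-4)*2+(-1) = -9
x=2: not <0, count = (-9)-1 = -10
x=6: not <0, count = (-10)-1 = -11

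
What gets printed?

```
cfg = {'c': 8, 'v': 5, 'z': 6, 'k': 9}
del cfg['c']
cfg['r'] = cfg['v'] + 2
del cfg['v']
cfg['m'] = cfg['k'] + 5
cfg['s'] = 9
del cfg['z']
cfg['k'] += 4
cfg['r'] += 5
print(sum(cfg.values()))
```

del 'c' → {'v': 5, 'z': 6, 'k': 9}
cfg['r'] = cfg['v']+2 = 7 → {'v': 5, 'z': 6, 'k': 9, 'r': 7}
del 'v' → {'z': 6, 'k': 9, 'r': 7}
cfg['m'] = cfg['k']+5 = 14 → {'z': 6, 'k': 9, 'r': 7, 'm': 14}
cfg['s'] = 9 → {'z': 6, 'k': 9, 'r': 7, 'm': 14, 's': 9}
del 'z' → {'k': 9, 'r': 7, 'm': 14, 's': 9}
cfg['k'] = 9+4 = 13 → {'k': 13, 'r': 7, 'm': 14, 's': 9}
cfg['r'] = 7+5 = 12 → {'k': 13, 'r': 12, 'm': 14, 's': 9}
sum of values = 48

48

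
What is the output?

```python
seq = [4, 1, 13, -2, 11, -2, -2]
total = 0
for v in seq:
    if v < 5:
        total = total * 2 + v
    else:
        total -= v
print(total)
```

v=4: <5, total = 0*2+4 = 4
v=1: <5, total = 4*2+1 = 9
v=13: not <5, total = 9-13 = -4
v=-2: <5, total = (-4)*2+(-2) = -10
v=11: not <5, total = (-10)-11 = -21
v=-2: <5, total = (-21)*2+(-2) = -44
v=-2: <5, total = (-44)*2+(-2) = -90

-90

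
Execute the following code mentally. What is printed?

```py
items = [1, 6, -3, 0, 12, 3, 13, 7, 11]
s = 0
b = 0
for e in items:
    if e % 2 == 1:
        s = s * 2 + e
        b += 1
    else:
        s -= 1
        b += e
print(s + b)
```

e=1: odd, s = 0*2+1 = 1; b=1
e=6: not odd, s = 1-1 = 0; b=7
e=-3: odd, s = 0*2+(-3) = -3; b=8
e=0: not odd, s = (-3)-1 = -4; b=8
e=12: not odd, s = (-4)-1 = -5; b=20
e=3: odd, s = (-5)*2+3 = -7; b=21
e=13: odd, s = (-7)*2+13 = -1; b=22
e=7: odd, s = (-1)*2+7 = 5; b=23
e=11: odd, s = 5*2+11 = 21; b=24
s+b = 21+24 = 45

45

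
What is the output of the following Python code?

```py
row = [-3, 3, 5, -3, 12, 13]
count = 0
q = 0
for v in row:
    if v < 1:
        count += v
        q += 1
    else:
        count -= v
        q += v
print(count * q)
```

v=-3: <1, count = 0+(-3) = -3; q=1
v=3: not <1, count = (-3)-3 = -6; q=4
v=5: not <1, count = (-6)-5 = -11; q=9
v=-3: <1, count = (-11)+(-3) = -14; q=10
v=12: not <1, count = (-14)-12 = -26; q=22
v=13: not <1, count = (-26)-13 = -39; q=35
count*q = (-39)*35 = -1365

-1365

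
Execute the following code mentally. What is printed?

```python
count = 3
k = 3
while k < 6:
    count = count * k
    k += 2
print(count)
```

45

k=3: count = 3*3 = 9
k=5: count = 9*5 = 45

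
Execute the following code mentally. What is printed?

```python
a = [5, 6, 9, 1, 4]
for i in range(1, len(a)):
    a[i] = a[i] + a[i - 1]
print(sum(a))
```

i=1: a[1] = 6+5 = 11 → [5, 11, 9, 1, 4]
i=2: a[2] = 9+11 = 20 → [5, 11, 20, 1, 4]
i=3: a[3] = 1+20 = 21 → [5, 11, 20, 21, 4]
i=4: a[4] = 4+21 = 25 → [5, 11, 20, 21, 25]
sum = 82

82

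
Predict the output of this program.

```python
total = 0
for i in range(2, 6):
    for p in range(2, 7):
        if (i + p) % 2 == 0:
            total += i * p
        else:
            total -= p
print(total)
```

i=2,p=2: even sum, total = 0+4 = 4
i=2,p=3: odd sum, total = 4-3 = 1
i=2,p=4: even sum, total = 1+8 = 9
i=2,p=5: odd sum, total = 9-5 = 4
i=2,p=6: even sum, total = 4+12 = 16
i=3,p=2: odd sum, total = 16-2 = 14
i=3,p=3: even sum, total = 14+9 = 23
i=3,p=4: odd sum, total = 23-4 = 19
i=3,p=5: even sum, total = 19+15 = 34
i=3,p=6: odd sum, total = 34-6 = 28
i=4,p=2: even sum, total = 28+8 = 36
i=4,p=3: odd sum, total = 36-3 = 33
i=4,p=4: even sum, total = 33+16 = 49
i=4,p=5: odd sum, total = 49-5 = 44
i=4,p=6: even sum, total = 44+24 = 68
i=5,p=2: odd sum, total = 68-2 = 66
i=5,p=3: even sum, total = 66+15 = 81
i=5,p=4: odd sum, total = 81-4 = 77
i=5,p=5: even sum, total = 77+25 = 102
i=5,p=6: odd sum, total = 102-6 = 96

96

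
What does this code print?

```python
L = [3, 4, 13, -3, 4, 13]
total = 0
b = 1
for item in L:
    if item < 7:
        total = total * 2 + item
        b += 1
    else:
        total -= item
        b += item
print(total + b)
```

item=3: <7, total = 0*2+3 = 3; b=2
item=4: <7, total = 3*2+4 = 10; b=3
item=13: not <7, total = 10-13 = -3; b=16
item=-3: <7, total = (-3)*2+(-3) = -9; b=17
item=4: <7, total = (-9)*2+4 = -14; b=18
item=13: not <7, total = (-14)-13 = -27; b=31
total+b = (-27)+31 = 4

4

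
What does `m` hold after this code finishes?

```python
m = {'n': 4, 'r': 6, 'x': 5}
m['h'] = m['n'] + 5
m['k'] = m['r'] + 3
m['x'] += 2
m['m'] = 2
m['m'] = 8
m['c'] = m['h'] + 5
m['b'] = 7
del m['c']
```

{'n': 4, 'r': 6, 'x': 7, 'h': 9, 'k': 9, 'm': 8, 'b': 7}

m['h'] = m['n']+5 = 9 → {'n': 4, 'r': 6, 'x': 5, 'h': 9}
m['k'] = m['r']+3 = 9 → {'n': 4, 'r': 6, 'x': 5, 'h': 9, 'k': 9}
m['x'] = 5+2 = 7 → {'n': 4, 'r': 6, 'x': 7, 'h': 9, 'k': 9}
m['m'] = 2 → {'n': 4, 'r': 6, 'x': 7, 'h': 9, 'k': 9, 'm': 2}
m['m'] = 8 → {'n': 4, 'r': 6, 'x': 7, 'h': 9, 'k': 9, 'm': 8}
m['c'] = m['h']+5 = 14 → {'n': 4, 'r': 6, 'x': 7, 'h': 9, 'k': 9, 'm': 8, 'c': 14}
m['b'] = 7 → {'n': 4, 'r': 6, 'x': 7, 'h': 9, 'k': 9, 'm': 8, 'c': 14, 'b': 7}
del 'c' → {'n': 4, 'r': 6, 'x': 7, 'h': 9, 'k': 9, 'm': 8, 'b': 7}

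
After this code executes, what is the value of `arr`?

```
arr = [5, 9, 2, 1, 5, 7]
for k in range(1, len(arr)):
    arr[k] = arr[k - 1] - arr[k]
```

[5, -4, -6, -7, -12, -19]

k=1: arr[1] = 5-9 = -4 → [5, -4, 2, 1, 5, 7]
k=2: arr[2] = (-4)-2 = -6 → [5, -4, -6, 1, 5, 7]
k=3: arr[3] = (-6)-1 = -7 → [5, -4, -6, -7, 5, 7]
k=4: arr[4] = (-7)-5 = -12 → [5, -4, -6, -7, -12, 7]
k=5: arr[5] = (-12)-7 = -19 → [5, -4, -6, -7, -12, -19]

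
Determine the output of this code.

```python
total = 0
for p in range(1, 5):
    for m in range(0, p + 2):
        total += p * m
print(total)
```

105

p=1,m=0: total = 0+0 = 0
p=1,m=1: total = 0+1 = 1
p=1,m=2: total = 1+2 = 3
p=2,m=0: total = 3+0 = 3
p=2,m=1: total = 3+2 = 5
p=2,m=2: total = 5+4 = 9
p=2,m=3: total = 9+6 = 15
p=3,m=0: total = 15+0 = 15
p=3,m=1: total = 15+3 = 18
p=3,m=2: total = 18+6 = 24
p=3,m=3: total = 24+9 = 33
p=3,m=4: total = 33+12 = 45
p=4,m=0: total = 45+0 = 45
p=4,m=1: total = 45+4 = 49
p=4,m=2: total = 49+8 = 57
p=4,m=3: total = 57+12 = 69
p=4,m=4: total = 69+16 = 85
p=4,m=5: total = 85+20 = 105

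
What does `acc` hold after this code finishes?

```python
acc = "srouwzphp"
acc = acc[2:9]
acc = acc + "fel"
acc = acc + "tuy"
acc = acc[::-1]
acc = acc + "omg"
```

slice [2:9] → 'ouwzphp'
+ 'fel' → 'ouwzphpfel'
+ 'tuy' → 'ouwzphpfeltuy'
reverse → 'yutlefphpzwuo'
+ 'omg' → 'yutlefphpzwuoomg'

'yutlefphpzwuoomg'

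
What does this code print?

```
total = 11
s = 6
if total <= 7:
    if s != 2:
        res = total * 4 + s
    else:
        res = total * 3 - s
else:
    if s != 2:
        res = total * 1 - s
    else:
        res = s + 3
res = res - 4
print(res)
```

1

total=11, s=6
total <= 7 is False; s != 2 is True
→ res = total * 1 - s = 5
res = 5-4 = 1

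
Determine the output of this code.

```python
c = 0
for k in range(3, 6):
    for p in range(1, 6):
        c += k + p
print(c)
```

105

k=3,p=1: c = 0+4 = 4
k=3,p=2: c = 4+5 = 9
k=3,p=3: c = 9+6 = 15
k=3,p=4: c = 15+7 = 22
k=3,p=5: c = 22+8 = 30
k=4,p=1: c = 30+5 = 35
k=4,p=2: c = 35+6 = 41
k=4,p=3: c = 41+7 = 48
k=4,p=4: c = 48+8 = 56
k=4,p=5: c = 56+9 = 65
k=5,p=1: c = 65+6 = 71
k=5,p=2: c = 71+7 = 78
k=5,p=3: c = 78+8 = 86
k=5,p=4: c = 86+9 = 95
k=5,p=5: c = 95+10 = 105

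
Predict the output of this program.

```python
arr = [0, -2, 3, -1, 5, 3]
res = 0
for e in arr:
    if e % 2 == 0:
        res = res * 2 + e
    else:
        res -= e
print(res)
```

e=0: even, res = 0*2+0 = 0
e=-2: even, res = 0*2+(-2) = -2
e=3: not even, res = (-2)-3 = -5
e=-1: not even, res = (-5)-(-1) = -4
e=5: not even, res = (-4)-5 = -9
e=3: not even, res = (-9)-3 = -12

-12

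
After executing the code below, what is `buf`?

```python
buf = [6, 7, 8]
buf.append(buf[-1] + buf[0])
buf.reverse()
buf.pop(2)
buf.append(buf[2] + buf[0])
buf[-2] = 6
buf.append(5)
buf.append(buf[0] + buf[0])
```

append buf[-1]+buf[0] = 8+6 = 14 → [6, 7, 8, 14]
reverse → [14, 8, 7, 6]
pop(2) removes 7 → [14, 8, 6]
append buf[2]+buf[0] = 6+14 = 20 → [14, 8, 6, 20]
buf[-2] = 6 → [14, 8, 6, 20]
append 5 → [14, 8, 6, 20, 5]
append buf[0]+buf[0] = 14+14 = 28 → [14, 8, 6, 20, 5, 28]

[14, 8, 6, 20, 5, 28]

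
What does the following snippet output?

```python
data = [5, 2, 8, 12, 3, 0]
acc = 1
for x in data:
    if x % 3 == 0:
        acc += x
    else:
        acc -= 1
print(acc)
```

x=5: not %3==0, acc = 1-1 = 0
x=2: not %3==0, acc = 0-1 = -1
x=8: not %3==0, acc = (-1)-1 = -2
x=12: %3==0, acc = (-2)+12 = 10
x=3: %3==0, acc = 10+3 = 13
x=0: %3==0, acc = 13+0 = 13

13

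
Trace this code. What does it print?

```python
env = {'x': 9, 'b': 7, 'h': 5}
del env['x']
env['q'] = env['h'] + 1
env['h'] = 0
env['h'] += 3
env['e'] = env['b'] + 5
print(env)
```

del 'x' → {'b': 7, 'h': 5}
env['q'] = env['h']+1 = 6 → {'b': 7, 'h': 5, 'q': 6}
env['h'] = 0 → {'b': 7, 'h': 0, 'q': 6}
env['h'] = 0+3 = 3 → {'b': 7, 'h': 3, 'q': 6}
env['e'] = env['b']+5 = 12 → {'b': 7, 'h': 3, 'q': 6, 'e': 12}

{'b': 7, 'h': 3, 'q': 6, 'e': 12}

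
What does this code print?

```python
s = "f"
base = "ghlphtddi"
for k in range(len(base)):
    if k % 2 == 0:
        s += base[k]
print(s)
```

k=0: add 'g' → 'fg'
k=1: skip
k=2: add 'l' → 'fgl'
k=3: skip
k=4: add 'h' → 'fglh'
k=5: skip
k=6: add 'd' → 'fglhd'
k=7: skip
k=8: add 'i' → 'fglhdi'

fglhdi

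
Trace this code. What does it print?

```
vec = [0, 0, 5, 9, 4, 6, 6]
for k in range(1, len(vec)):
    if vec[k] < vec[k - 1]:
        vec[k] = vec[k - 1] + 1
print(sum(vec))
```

k=1: 0>=0, unchanged → [0, 0, 5, 9, 4, 6, 6]
k=2: 5>=0, unchanged → [0, 0, 5, 9, 4, 6, 6]
k=3: 9>=5, unchanged → [0, 0, 5, 9, 4, 6, 6]
k=4: 4<9, vec[4] = 9+1 = 10 → [0, 0, 5, 9, 10, 6, 6]
k=5: 6<10, vec[5] = 10+1 = 11 → [0, 0, 5, 9, 10, 11, 6]
k=6: 6<11, vec[6] = 11+1 = 12 → [0, 0, 5, 9, 10, 11, 12]
sum = 47

47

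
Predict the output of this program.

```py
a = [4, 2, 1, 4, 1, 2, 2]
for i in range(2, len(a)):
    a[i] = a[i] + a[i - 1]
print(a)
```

[4, 2, 3, 7, 8, 10, 12]

i=2: a[2] = 1+2 = 3 → [4, 2, 3, 4, 1, 2, 2]
i=3: a[3] = 4+3 = 7 → [4, 2, 3, 7, 1, 2, 2]
i=4: a[4] = 1+7 = 8 → [4, 2, 3, 7, 8, 2, 2]
i=5: a[5] = 2+8 = 10 → [4, 2, 3, 7, 8, 10, 2]
i=6: a[6] = 2+10 = 12 → [4, 2, 3, 7, 8, 10, 12]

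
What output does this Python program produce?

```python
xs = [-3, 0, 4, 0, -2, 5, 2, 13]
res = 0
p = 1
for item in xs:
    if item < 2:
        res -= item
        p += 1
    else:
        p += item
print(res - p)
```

item=-3: <2, res = 0-(-3) = 3; p=2
item=0: <2, res = 3-0 = 3; p=3
item=4: not <2; p=7
item=0: <2, res = 3-0 = 3; p=8
item=-2: <2, res = 3-(-2) = 5; p=9
item=5: not <2; p=14
item=2: not <2; p=16
item=13: not <2; p=29
res-p = 5-29 = -24

-24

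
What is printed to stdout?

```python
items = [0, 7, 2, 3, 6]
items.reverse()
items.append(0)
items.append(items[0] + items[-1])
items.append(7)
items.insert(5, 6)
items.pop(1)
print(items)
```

[6, 2, 7, 0, 6, 0, 6, 7]

reverse → [6, 3, 2, 7, 0]
append 0 → [6, 3, 2, 7, 0, 0]
append items[0]+items[-1] = 6+0 = 6 → [6, 3, 2, 7, 0, 0, 6]
append 7 → [6, 3, 2, 7, 0, 0, 6, 7]
insert 6 at 5 → [6, 3, 2, 7, 0, 6, 0, 6, 7]
pop(1) removes 3 → [6, 2, 7, 0, 6, 0, 6, 7]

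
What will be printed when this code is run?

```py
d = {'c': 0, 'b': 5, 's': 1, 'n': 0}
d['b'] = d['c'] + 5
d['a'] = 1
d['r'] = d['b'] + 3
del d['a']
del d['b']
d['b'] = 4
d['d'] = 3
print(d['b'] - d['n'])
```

4

d['b'] = d['c']+5 = 5 → {'c': 0, 'b': 5, 's': 1, 'n': 0}
d['a'] = 1 → {'c': 0, 'b': 5, 's': 1, 'n': 0, 'a': 1}
d['r'] = d['b']+3 = 8 → {'c': 0, 'b': 5, 's': 1, 'n': 0, 'a': 1, 'r': 8}
del 'a' → {'c': 0, 'b': 5, 's': 1, 'n': 0, 'r': 8}
del 'b' → {'c': 0, 's': 1, 'n': 0, 'r': 8}
d['b'] = 4 → {'c': 0, 's': 1, 'n': 0, 'r': 8, 'b': 4}
d['d'] = 3 → {'c': 0, 's': 1, 'n': 0, 'r': 8, 'b': 4, 'd': 3}
d['b']-d['n'] = 4-0 = 4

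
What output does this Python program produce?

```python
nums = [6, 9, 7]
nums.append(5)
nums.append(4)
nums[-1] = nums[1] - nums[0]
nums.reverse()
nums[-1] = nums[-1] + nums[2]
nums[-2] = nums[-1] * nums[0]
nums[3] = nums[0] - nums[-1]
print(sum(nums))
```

18

append 5 → [6, 9, 7, 5]
append 4 → [6, 9, 7, 5, 4]
nums[-1] = nums[1]-nums[0] = 9-6 = 3 → [6, 9, 7, 5, 3]
reverse → [3, 5, 7, 9, 6]
nums[-1] = nums[-1]+nums[2] = 6+7 = 13 → [3, 5, 7, 9, 13]
nums[-2] = nums[-1]*nums[0] = 13*3 = 39 → [3, 5, 7, 39, 13]
nums[3] = nums[0]-nums[-1] = 3-13 = -10 → [3, 5, 7, -10, 13]
sum = 18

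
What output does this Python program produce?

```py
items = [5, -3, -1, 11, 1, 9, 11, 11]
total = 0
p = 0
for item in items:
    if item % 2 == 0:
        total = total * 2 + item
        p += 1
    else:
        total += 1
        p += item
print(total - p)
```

-36

item=5: not even, total = 0+1 = 1; p=5
item=-3: not even, total = 1+1 = 2; p=2
item=-1: not even, total = 2+1 = 3; p=1
item=11: not even, total = 3+1 = 4; p=12
item=1: not even, total = 4+1 = 5; p=13
item=9: not even, total = 5+1 = 6; p=22
item=11: not even, total = 6+1 = 7; p=33
item=11: not even, total = 7+1 = 8; p=44
total-p = 8-44 = -36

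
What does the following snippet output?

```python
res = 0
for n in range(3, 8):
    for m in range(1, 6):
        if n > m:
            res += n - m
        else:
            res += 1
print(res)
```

n=3,m=1: 3>1, res = 0+2 = 2
n=3,m=2: 3>2, res = 2+1 = 3
n=3,m=3: not 3>3, res = 3+1 = 4
n=3,m=4: not 3>4, res = 4+1 = 5
n=3,m=5: not 3>5, res = 5+1 = 6
n=4,m=1: 4>1, res = 6+3 = 9
n=4,m=2: 4>2, res = 9+2 = 11
n=4,m=3: 4>3, res = 11+1 = 12
n=4,m=4: not 4>4, res = 12+1 = 13
n=4,m=5: not 4>5, res = 13+1 = 14
n=5,m=1: 5>1, res = 14+4 = 18
n=5,m=2: 5>2, res = 18+3 = 21
n=5,m=3: 5>3, res = 21+2 = 23
n=5,m=4: 5>4, res = 23+1 = 24
n=5,m=5: not 5>5, res = 24+1 = 25
n=6,m=1: 6>1, res = 25+5 = 30
n=6,m=2: 6>2, res = 30+4 = 34
n=6,m=3: 6>3, res = 34+3 = 37
n=6,m=4: 6>4, res = 37+2 = 39
n=6,m=5: 6>5, res = 39+1 = 40
n=7,m=1: 7>1, res = 40+6 = 46
n=7,m=2: 7>2, res = 46+5 = 51
n=7,m=3: 7>3, res = 51+4 = 55
n=7,m=4: 7>4, res = 55+3 = 58
n=7,m=5: 7>5, res = 58+2 = 60

60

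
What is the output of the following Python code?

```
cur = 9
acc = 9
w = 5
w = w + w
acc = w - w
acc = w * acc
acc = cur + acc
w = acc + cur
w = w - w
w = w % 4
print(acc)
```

9

w = 5+5 = 10
acc = 10-10 = 0
acc = 10*0 = 0
acc = 9+0 = 9
w = 9+9 = 18
w = 18-18 = 0
w = 0%4 = 0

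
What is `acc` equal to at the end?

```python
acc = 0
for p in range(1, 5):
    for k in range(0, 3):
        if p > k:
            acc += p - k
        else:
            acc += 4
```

p=1,k=0: 1>0, acc = 0+1 = 1
p=1,k=1: not 1>1, acc = 1+4 = 5
p=1,k=2: not 1>2, acc = 5+4 = 9
p=2,k=0: 2>0, acc = 9+2 = 11
p=2,k=1: 2>1, acc = 11+1 = 12
p=2,k=2: not 2>2, acc = 12+4 = 16
p=3,k=0: 3>0, acc = 16+3 = 19
p=3,k=1: 3>1, acc = 19+2 = 21
p=3,k=2: 3>2, acc = 21+1 = 22
p=4,k=0: 4>0, acc = 22+4 = 26
p=4,k=1: 4>1, acc = 26+3 = 29
p=4,k=2: 4>2, acc = 29+2 = 31

31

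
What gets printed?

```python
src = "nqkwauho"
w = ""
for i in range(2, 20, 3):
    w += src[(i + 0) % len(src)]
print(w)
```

i=2: add src[2]='k' → 'k'
i=5: add src[5]='u' → 'ku'
i=8: add src[0]='n' → 'kun'
i=11: add src[3]='w' → 'kunw'
i=14: add src[6]='h' → 'kunwh'
i=17: add src[1]='q' → 'kunwhq'

kunwhq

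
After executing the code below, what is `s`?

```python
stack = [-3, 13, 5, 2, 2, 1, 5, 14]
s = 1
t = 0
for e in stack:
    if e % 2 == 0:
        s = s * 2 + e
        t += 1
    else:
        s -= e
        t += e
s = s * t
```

e=-3: not even, s = 1-(-3) = 4; t=-3
e=13: not even, s = 4-13 = -9; t=10
e=5: not even, s = (-9)-5 = -14; t=15
e=2: even, s = (-14)*2+2 = -26; t=16
e=2: even, s = (-26)*2+2 = -50; t=17
e=1: not even, s = (-50)-1 = -51; t=18
e=5: not even, s = (-51)-5 = -56; t=23
e=14: even, s = (-56)*2+14 = -98; t=24
s*t = (-98)*24 = -2352

-2352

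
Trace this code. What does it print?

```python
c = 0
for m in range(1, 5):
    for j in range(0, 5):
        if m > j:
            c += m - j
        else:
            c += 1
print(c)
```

30

m=1,j=0: 1>0, c = 0+1 = 1
m=1,j=1: not 1>1, c = 1+1 = 2
m=1,j=2: not 1>2, c = 2+1 = 3
m=1,j=3: not 1>3, c = 3+1 = 4
m=1,j=4: not 1>4, c = 4+1 = 5
m=2,j=0: 2>0, c = 5+2 = 7
m=2,j=1: 2>1, c = 7+1 = 8
m=2,j=2: not 2>2, c = 8+1 = 9
m=2,j=3: not 2>3, c = 9+1 = 10
m=2,j=4: not 2>4, c = 10+1 = 11
m=3,j=0: 3>0, c = 11+3 = 14
m=3,j=1: 3>1, c = 14+2 = 16
m=3,j=2: 3>2, c = 16+1 = 17
m=3,j=3: not 3>3, c = 17+1 = 18
m=3,j=4: not 3>4, c = 18+1 = 19
m=4,j=0: 4>0, c = 19+4 = 23
m=4,j=1: 4>1, c = 23+3 = 26
m=4,j=2: 4>2, c = 26+2 = 28
m=4,j=3: 4>3, c = 28+1 = 29
m=4,j=4: not 4>4, c = 29+1 = 30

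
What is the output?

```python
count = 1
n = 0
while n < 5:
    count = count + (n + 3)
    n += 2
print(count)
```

n=0: count = 1+3 = 4
n=2: count = 4+5 = 9
n=4: count = 9+7 = 16

16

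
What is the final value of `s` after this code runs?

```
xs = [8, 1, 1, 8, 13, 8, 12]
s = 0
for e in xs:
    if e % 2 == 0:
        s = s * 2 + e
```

e=8: even, s = 0*2+8 = 8
e=1: not even
e=1: not even
e=8: even, s = 8*2+8 = 24
e=13: not even
e=8: even, s = 24*2+8 = 56
e=12: even, s = 56*2+12 = 124

124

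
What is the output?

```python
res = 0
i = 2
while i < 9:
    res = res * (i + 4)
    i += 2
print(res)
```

i=2: res = 0*6 = 0
i=4: res = 0*8 = 0
i=6: res = 0*10 = 0
i=8: res = 0*12 = 0

0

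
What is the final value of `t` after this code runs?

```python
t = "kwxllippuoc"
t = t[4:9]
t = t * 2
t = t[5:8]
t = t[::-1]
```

slice [4:9] → 'lippu'
repeat ×2 → 'lippulippu'
slice [5:8] → 'lip'
reverse → 'pil'

'pil'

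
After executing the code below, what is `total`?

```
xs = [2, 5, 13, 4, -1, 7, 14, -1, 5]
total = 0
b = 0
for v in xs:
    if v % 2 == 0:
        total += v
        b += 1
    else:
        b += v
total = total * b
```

v=2: even, total = 0+2 = 2; b=1
v=5: not even; b=6
v=13: not even; b=19
v=4: even, total = 2+4 = 6; b=20
v=-1: not even; b=19
v=7: not even; b=26
v=14: even, total = 6+14 = 20; b=27
v=-1: not even; b=26
v=5: not even; b=31
total*b = 20*31 = 620

620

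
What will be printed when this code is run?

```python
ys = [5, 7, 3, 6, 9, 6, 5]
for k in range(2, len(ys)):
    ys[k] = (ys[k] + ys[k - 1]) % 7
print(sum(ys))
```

k=2: ys[2] = (3+7)%7 = 3 → [5, 7, 3, 6, 9, 6, 5]
k=3: ys[3] = (6+3)%7 = 2 → [5, 7, 3, 2, 9, 6, 5]
k=4: ys[4] = (9+2)%7 = 4 → [5, 7, 3, 2, 4, 6, 5]
k=5: ys[5] = (6+4)%7 = 3 → [5, 7, 3, 2, 4, 3, 5]
k=6: ys[6] = (5+3)%7 = 1 → [5, 7, 3, 2, 4, 3, 1]
sum = 25

25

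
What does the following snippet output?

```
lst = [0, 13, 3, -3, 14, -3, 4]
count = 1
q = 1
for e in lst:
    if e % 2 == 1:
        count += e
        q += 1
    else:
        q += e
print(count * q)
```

253

e=0: not odd; q=1
e=13: odd, count = 1+13 = 14; q=2
e=3: odd, count = 14+3 = 17; q=3
e=-3: odd, count = 17+(-3) = 14; q=4
e=14: not odd; q=18
e=-3: odd, count = 14+(-3) = 11; q=19
e=4: not odd; q=23
count*q = 11*23 = 253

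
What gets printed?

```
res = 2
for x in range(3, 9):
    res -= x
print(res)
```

x=3: res = 2-3 = -1
x=4: res = (-1)-4 = -5
x=5: res = (-5)-5 = -10
x=6: res = (-10)-6 = -16
x=7: res = (-16)-7 = -23
x=8: res = (-23)-8 = -31

-31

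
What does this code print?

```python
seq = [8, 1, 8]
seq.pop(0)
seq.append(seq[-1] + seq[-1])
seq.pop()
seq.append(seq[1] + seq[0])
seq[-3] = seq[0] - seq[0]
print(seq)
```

pop(0) removes 8 → [1, 8]
append seq[-1]+seq[-1] = 8+8 = 16 → [1, 8, 16]
pop() removes 16 → [1, 8]
append seq[1]+seq[0] = 8+1 = 9 → [1, 8, 9]
seq[-3] = seq[0]-seq[0] = 1-1 = 0 → [0, 8, 9]

[0, 8, 9]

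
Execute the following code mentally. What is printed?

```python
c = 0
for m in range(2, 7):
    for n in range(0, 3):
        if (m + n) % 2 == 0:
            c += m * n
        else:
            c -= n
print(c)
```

25

m=2,n=0: even sum, c = 0+0 = 0
m=2,n=1: odd sum, c = 0-1 = -1
m=2,n=2: even sum, c = (-1)+4 = 3
m=3,n=0: odd sum, c = 3-0 = 3
m=3,n=1: even sum, c = 3+3 = 6
m=3,n=2: odd sum, c = 6-2 = 4
m=4,n=0: even sum, c = 4+0 = 4
m=4,n=1: odd sum, c = 4-1 = 3
m=4,n=2: even sum, c = 3+8 = 11
m=5,n=0: odd sum, c = 11-0 = 11
m=5,n=1: even sum, c = 11+5 = 16
m=5,n=2: odd sum, c = 16-2 = 14
m=6,n=0: even sum, c = 14+0 = 14
m=6,n=1: odd sum, c = 14-1 = 13
m=6,n=2: even sum, c = 13+12 = 25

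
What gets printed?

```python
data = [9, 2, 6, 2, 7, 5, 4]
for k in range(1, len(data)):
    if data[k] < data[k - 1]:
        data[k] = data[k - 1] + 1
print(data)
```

k=1: 2<9, data[1] = 9+1 = 10 → [9, 10, 6, 2, 7, 5, 4]
k=2: 6<10, data[2] = 10+1 = 11 → [9, 10, 11, 2, 7, 5, 4]
k=3: 2<11, data[3] = 11+1 = 12 → [9, 10, 11, 12, 7, 5, 4]
k=4: 7<12, data[4] = 12+1 = 13 → [9, 10, 11, 12, 13, 5, 4]
k=5: 5<13, data[5] = 13+1 = 14 → [9, 10, 11, 12, 13, 14, 4]
k=6: 4<14, data[6] = 14+1 = 15 → [9, 10, 11, 12, 13, 14, 15]

[9, 10, 11, 12, 13, 14, 15]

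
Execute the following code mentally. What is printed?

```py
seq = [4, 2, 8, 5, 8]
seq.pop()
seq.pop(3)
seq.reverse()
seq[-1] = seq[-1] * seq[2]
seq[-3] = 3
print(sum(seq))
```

pop() removes 8 → [4, 2, 8, 5]
pop(3) removes 5 → [4, 2, 8]
reverse → [8, 2, 4]
seq[-1] = seq[-1]*seq[2] = 4*4 = 16 → [8, 2, 16]
seq[-3] = 3 → [3, 2, 16]
sum = 21

21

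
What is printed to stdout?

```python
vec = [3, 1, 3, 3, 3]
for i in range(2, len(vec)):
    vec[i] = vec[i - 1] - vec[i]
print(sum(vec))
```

-11

i=2: vec[2] = 1-3 = -2 → [3, 1, -2, 3, 3]
i=3: vec[3] = (-2)-3 = -5 → [3, 1, -2, -5, 3]
i=4: vec[4] = (-5)-3 = -8 → [3, 1, -2, -5, -8]
sum = -11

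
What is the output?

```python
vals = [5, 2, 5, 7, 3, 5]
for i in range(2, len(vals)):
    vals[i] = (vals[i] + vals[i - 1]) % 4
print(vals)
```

i=2: vals[2] = (5+2)%4 = 3 → [5, 2, 3, 7, 3, 5]
i=3: vals[3] = (7+3)%4 = 2 → [5, 2, 3, 2, 3, 5]
i=4: vals[4] = (3+2)%4 = 1 → [5, 2, 3, 2, 1, 5]
i=5: vals[5] = (5+1)%4 = 2 → [5, 2, 3, 2, 1, 2]

[5, 2, 3, 2, 1, 2]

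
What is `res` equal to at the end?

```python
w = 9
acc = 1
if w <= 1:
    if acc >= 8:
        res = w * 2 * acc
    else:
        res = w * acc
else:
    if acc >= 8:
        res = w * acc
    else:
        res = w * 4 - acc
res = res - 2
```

w=9, acc=1
w <= 1 is False; acc >= 8 is False
→ res = w * 4 - acc = 35
res = 35-2 = 33

33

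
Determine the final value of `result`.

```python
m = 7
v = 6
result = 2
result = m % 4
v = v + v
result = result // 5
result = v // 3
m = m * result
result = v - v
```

result = 7%4 = 3
v = 6+6 = 12
result = 3//5 = 0
result = 12//3 = 4
m = 7*4 = 28
result = 12-12 = 0

0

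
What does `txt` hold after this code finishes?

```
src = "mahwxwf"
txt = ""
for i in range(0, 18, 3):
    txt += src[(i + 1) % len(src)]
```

i=0: add src[1]='a' → 'a'
i=3: add src[4]='x' → 'ax'
i=6: add src[0]='m' → 'axm'
i=9: add src[3]='w' → 'axmw'
i=12: add src[6]='f' → 'axmwf'
i=15: add src[2]='h' → 'axmwfh'

'axmwfh'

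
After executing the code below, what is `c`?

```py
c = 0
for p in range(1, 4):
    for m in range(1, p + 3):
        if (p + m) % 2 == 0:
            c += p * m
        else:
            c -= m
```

p=1,m=1: even sum, c = 0+1 = 1
p=1,m=2: odd sum, c = 1-2 = -1
p=1,m=3: even sum, c = (-1)+3 = 2
p=2,m=1: odd sum, c = 2-1 = 1
p=2,m=2: even sum, c = 1+4 = 5
p=2,m=3: odd sum, c = 5-3 = 2
p=2,m=4: even sum, c = 2+8 = 10
p=3,m=1: even sum, c = 10+3 = 13
p=3,m=2: odd sum, c = 13-2 = 11
p=3,m=3: even sum, c = 11+9 = 20
p=3,m=4: odd sum, c = 20-4 = 16
p=3,m=5: even sum, c = 16+15 = 31

31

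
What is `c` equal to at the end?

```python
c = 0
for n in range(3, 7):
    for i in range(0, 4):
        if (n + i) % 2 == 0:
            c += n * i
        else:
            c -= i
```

n=3,i=0: odd sum, c = 0-0 = 0
n=3,i=1: even sum, c = 0+3 = 3
n=3,i=2: odd sum, c = 3-2 = 1
n=3,i=3: even sum, c = 1+9 = 10
n=4,i=0: even sum, c = 10+0 = 10
n=4,i=1: odd sum, c = 10-1 = 9
n=4,i=2: even sum, c = 9+8 = 17
n=4,i=3: odd sum, c = 17-3 = 14
n=5,i=0: odd sum, c = 14-0 = 14
n=5,i=1: even sum, c = 14+5 = 19
n=5,i=2: odd sum, c = 19-2 = 17
n=5,i=3: even sum, c = 17+15 = 32
n=6,i=0: even sum, c = 32+0 = 32
n=6,i=1: odd sum, c = 32-1 = 31
n=6,i=2: even sum, c = 31+12 = 43
n=6,i=3: odd sum, c = 43-3 = 40

40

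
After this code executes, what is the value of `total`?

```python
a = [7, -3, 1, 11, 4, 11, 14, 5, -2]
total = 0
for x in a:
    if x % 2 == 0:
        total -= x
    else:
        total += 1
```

x=7: not even, total = 0+1 = 1
x=-3: not even, total = 1+1 = 2
x=1: not even, total = 2+1 = 3
x=11: not even, total = 3+1 = 4
x=4: even, total = 4-4 = 0
x=11: not even, total = 0+1 = 1
x=14: even, total = 1-14 = -13
x=5: not even, total = (-13)+1 = -12
x=-2: even, total = (-12)-(-2) = -10

-10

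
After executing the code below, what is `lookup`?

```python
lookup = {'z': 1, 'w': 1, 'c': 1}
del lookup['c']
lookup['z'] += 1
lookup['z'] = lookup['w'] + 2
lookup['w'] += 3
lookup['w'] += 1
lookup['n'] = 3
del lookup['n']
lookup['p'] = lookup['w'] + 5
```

del 'c' → {'z': 1, 'w': 1}
lookup['z'] = 1+1 = 2 → {'z': 2, 'w': 1}
lookup['z'] = lookup['w']+2 = 3 → {'z': 3, 'w': 1}
lookup['w'] = 1+3 = 4 → {'z': 3, 'w': 4}
lookup['w'] = 4+1 = 5 → {'z': 3, 'w': 5}
lookup['n'] = 3 → {'z': 3, 'w': 5, 'n': 3}
del 'n' → {'z': 3, 'w': 5}
lookup['p'] = lookup['w']+5 = 10 → {'z': 3, 'w': 5, 'p': 10}

{'z': 3, 'w': 5, 'p': 10}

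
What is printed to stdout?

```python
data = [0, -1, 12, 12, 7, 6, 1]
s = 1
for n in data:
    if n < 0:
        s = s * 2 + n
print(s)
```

n=0: not <0
n=-1: <0, s = 1*2+(-1) = 1
n=12: not <0
n=12: not <0
n=7: not <0
n=6: not <0
n=1: not <0

1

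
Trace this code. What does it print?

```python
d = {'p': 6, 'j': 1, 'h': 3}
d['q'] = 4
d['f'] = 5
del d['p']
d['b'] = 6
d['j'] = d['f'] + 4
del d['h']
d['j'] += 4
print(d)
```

d['q'] = 4 → {'p': 6, 'j': 1, 'h': 3, 'q': 4}
d['f'] = 5 → {'p': 6, 'j': 1, 'h': 3, 'q': 4, 'f': 5}
del 'p' → {'j': 1, 'h': 3, 'q': 4, 'f': 5}
d['b'] = 6 → {'j': 1, 'h': 3, 'q': 4, 'f': 5, 'b': 6}
d['j'] = d['f']+4 = 9 → {'j': 9, 'h': 3, 'q': 4, 'f': 5, 'b': 6}
del 'h' → {'j': 9, 'q': 4, 'f': 5, 'b': 6}
d['j'] = 9+4 = 13 → {'j': 13, 'q': 4, 'f': 5, 'b': 6}

{'j': 13, 'q': 4, 'f': 5, 'b': 6}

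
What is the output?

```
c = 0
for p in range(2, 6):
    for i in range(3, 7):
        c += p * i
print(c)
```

252

p=2,i=3: c = 0+6 = 6
p=2,i=4: c = 6+8 = 14
p=2,i=5: c = 14+10 = 24
p=2,i=6: c = 24+12 = 36
p=3,i=3: c = 36+9 = 45
p=3,i=4: c = 45+12 = 57
p=3,i=5: c = 57+15 = 72
p=3,i=6: c = 72+18 = 90
p=4,i=3: c = 90+12 = 102
p=4,i=4: c = 102+16 = 118
p=4,i=5: c = 118+20 = 138
p=4,i=6: c = 138+24 = 162
p=5,i=3: c = 162+15 = 177
p=5,i=4: c = 177+20 = 197
p=5,i=5: c = 197+25 = 222
p=5,i=6: c = 222+30 = 252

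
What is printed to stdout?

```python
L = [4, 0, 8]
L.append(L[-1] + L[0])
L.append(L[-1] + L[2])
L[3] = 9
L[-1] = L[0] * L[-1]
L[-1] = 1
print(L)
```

append L[-1]+L[0] = 8+4 = 12 → [4, 0, 8, 12]
append L[-1]+L[2] = 12+8 = 20 → [4, 0, 8, 12, 20]
L[3] = 9 → [4, 0, 8, 9, 20]
L[-1] = L[0]*L[-1] = 4*20 = 80 → [4, 0, 8, 9, 80]
L[-1] = 1 → [4, 0, 8, 9, 1]

[4, 0, 8, 9, 1]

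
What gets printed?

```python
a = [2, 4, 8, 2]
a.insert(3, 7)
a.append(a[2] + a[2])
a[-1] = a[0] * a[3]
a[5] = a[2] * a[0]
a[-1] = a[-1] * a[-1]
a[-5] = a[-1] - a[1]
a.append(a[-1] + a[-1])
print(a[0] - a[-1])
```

insert 7 at 3 → [2, 4, 8, 7, 2]
append a[2]+a[2] = 8+8 = 16 → [2, 4, 8, 7, 2, 16]
a[-1] = a[0]*a[3] = 2*7 = 14 → [2, 4, 8, 7, 2, 14]
a[5] = a[2]*a[0] = 8*2 = 16 → [2, 4, 8, 7, 2, 16]
a[-1] = a[-1]*a[-1] = 16*16 = 256 → [2, 4, 8, 7, 2, 256]
a[-5] = a[-1]-a[1] = 256-4 = 252 → [2, 252, 8, 7, 2, 256]
append a[-1]+a[-1] = 256+256 = 512 → [2, 252, 8, 7, 2, 256, 512]
a[0]-a[-1] = 2-512 = -510

-510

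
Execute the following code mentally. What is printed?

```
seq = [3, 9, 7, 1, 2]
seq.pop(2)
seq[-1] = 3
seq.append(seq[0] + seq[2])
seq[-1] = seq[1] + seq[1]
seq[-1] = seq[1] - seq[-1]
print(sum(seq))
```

7

pop(2) removes 7 → [3, 9, 1, 2]
seq[-1] = 3 → [3, 9, 1, 3]
append seq[0]+seq[2] = 3+1 = 4 → [3, 9, 1, 3, 4]
seq[-1] = seq[1]+seq[1] = 9+9 = 18 → [3, 9, 1, 3, 18]
seq[-1] = seq[1]-seq[-1] = 9-18 = -9 → [3, 9, 1, 3, -9]
sum = 7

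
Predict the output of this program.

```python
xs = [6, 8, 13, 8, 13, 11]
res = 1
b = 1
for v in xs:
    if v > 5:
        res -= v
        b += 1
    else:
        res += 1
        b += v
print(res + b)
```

v=6: >5, res = 1-6 = -5; b=2
v=8: >5, res = (-5)-8 = -13; b=3
v=13: >5, res = (-13)-13 = -26; b=4
v=8: >5, res = (-26)-8 = -34; b=5
v=13: >5, res = (-34)-13 = -47; b=6
v=11: >5, res = (-47)-11 = -58; b=7
res+b = (-58)+7 = -51

-51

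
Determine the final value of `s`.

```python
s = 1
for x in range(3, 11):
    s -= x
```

x=3: s = 1-3 = -2
x=4: s = (-2)-4 = -6
x=5: s = (-6)-5 = -11
x=6: s = (-11)-6 = -17
x=7: s = (-17)-7 = -24
x=8: s = (-24)-8 = -32
x=9: s = (-32)-9 = -41
x=10: s = (-41)-10 = -51

-51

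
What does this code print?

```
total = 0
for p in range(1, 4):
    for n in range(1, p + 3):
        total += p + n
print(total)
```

p=1,n=1: total = 0+2 = 2
p=1,n=2: total = 2+3 = 5
p=1,n=3: total = 5+4 = 9
p=2,n=1: total = 9+3 = 12
p=2,n=2: total = 12+4 = 16
p=2,n=3: total = 16+5 = 21
p=2,n=4: total = 21+6 = 27
p=3,n=1: total = 27+4 = 31
p=3,n=2: total = 31+5 = 36
p=3,n=3: total = 36+6 = 42
p=3,n=4: total = 42+7 = 49
p=3,n=5: total = 49+8 = 57

57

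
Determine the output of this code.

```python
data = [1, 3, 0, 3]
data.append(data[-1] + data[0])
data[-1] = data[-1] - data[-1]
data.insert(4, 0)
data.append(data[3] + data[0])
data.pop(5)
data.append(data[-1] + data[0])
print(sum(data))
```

append data[-1]+data[0] = 3+1 = 4 → [1, 3, 0, 3, 4]
data[-1] = data[-1]-data[-1] = 4-4 = 0 → [1, 3, 0, 3, 0]
insert 0 at 4 → [1, 3, 0, 3, 0, 0]
append data[3]+data[0] = 3+1 = 4 → [1, 3, 0, 3, 0, 0, 4]
pop(5) removes 0 → [1, 3, 0, 3, 0, 4]
append data[-1]+data[0] = 4+1 = 5 → [1, 3, 0, 3, 0, 4, 5]
sum = 16

16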